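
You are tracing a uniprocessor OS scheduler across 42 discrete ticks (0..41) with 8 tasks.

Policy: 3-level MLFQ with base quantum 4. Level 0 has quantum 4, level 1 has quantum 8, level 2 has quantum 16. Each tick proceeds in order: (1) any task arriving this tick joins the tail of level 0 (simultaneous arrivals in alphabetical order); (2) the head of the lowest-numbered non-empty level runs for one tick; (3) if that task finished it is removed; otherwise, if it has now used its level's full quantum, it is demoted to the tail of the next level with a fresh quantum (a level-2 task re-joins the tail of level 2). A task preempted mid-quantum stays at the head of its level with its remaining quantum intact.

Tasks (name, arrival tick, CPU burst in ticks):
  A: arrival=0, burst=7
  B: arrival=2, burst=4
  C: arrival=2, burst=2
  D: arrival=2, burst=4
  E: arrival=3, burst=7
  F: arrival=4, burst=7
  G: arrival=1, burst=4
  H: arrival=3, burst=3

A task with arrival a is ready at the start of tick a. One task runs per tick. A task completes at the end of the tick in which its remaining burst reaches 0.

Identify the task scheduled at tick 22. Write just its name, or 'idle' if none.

running at tick 22 = H

t=0: L0/L1/L2 = A/-/- → run A
t=1: L0/L1/L2 = AG/-/- → run A
t=2: L0/L1/L2 = AGBCD/-/- → run A
t=3: L0/L1/L2 = AGBCDEH/-/- → run A
t=4: L0/L1/L2 = GBCDEHF/A/- → run G
t=5: L0/L1/L2 = GBCDEHF/A/- → run G
t=6: L0/L1/L2 = GBCDEHF/A/- → run G
t=7: L0/L1/L2 = GBCDEHF/A/- → run G
t=8: L0/L1/L2 = BCDEHF/A/- → run B
t=9: L0/L1/L2 = BCDEHF/A/- → run B
t=10: L0/L1/L2 = BCDEHF/A/- → run B
t=11: L0/L1/L2 = BCDEHF/A/- → run B
t=12: L0/L1/L2 = CDEHF/A/- → run C
t=13: L0/L1/L2 = CDEHF/A/- → run C
t=14: L0/L1/L2 = DEHF/A/- → run D
t=15: L0/L1/L2 = DEHF/A/- → run D
t=16: L0/L1/L2 = DEHF/A/- → run D
t=17: L0/L1/L2 = DEHF/A/- → run D
t=18: L0/L1/L2 = EHF/A/- → run E
t=19: L0/L1/L2 = EHF/A/- → run E
t=20: L0/L1/L2 = EHF/A/- → run E
t=21: L0/L1/L2 = EHF/A/- → run E
t=22: L0/L1/L2 = HF/AE/- → run H
t=23: L0/L1/L2 = HF/AE/- → run H
t=24: L0/L1/L2 = HF/AE/- → run H
t=25: L0/L1/L2 = F/AE/- → run F
t=26: L0/L1/L2 = F/AE/- → run F
t=27: L0/L1/L2 = F/AE/- → run F
t=28: L0/L1/L2 = F/AE/- → run F
t=29: L0/L1/L2 = -/AEF/- → run A
t=30: L0/L1/L2 = -/AEF/- → run A
t=31: L0/L1/L2 = -/AEF/- → run A
t=32: L0/L1/L2 = -/EF/- → run E
t=33: L0/L1/L2 = -/EF/- → run E
t=34: L0/L1/L2 = -/EF/- → run E
t=35: L0/L1/L2 = -/F/- → run F
t=36: L0/L1/L2 = -/F/- → run F
t=37: L0/L1/L2 = -/F/- → run F
t=38: (idle)
t=39: (idle)
t=40: (idle)
t=41: (idle)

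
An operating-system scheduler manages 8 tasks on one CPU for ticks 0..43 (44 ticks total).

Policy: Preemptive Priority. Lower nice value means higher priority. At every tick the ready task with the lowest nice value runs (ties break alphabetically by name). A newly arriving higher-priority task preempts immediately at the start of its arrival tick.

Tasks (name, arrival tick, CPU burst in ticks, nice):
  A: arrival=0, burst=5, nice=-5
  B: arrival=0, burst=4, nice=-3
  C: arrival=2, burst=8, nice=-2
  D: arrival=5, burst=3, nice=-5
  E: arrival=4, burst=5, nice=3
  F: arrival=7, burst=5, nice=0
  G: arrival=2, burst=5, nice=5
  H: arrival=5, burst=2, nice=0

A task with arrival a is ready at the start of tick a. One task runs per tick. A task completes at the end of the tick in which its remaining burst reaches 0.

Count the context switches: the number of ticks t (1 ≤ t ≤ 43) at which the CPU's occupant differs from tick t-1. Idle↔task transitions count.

t=0: ready={A,B} → run A
t=1: ready={A,B} → run A
t=2: ready={A,B,C,G} → run A
t=3: ready={A,B,C,G} → run A
t=4: ready={A,B,C,E,G} → run A
t=5: ready={B,C,D,E,G,H} → run D
t=6: ready={B,C,D,E,G,H} → run D
t=7: ready={B,C,D,E,F,G,H} → run D
t=8: ready={B,C,E,F,G,H} → run B
t=9: ready={B,C,E,F,G,H} → run B
t=10: ready={B,C,E,F,G,H} → run B
t=11: ready={B,C,E,F,G,H} → run B
t=12: ready={C,E,F,G,H} → run C
t=13: ready={C,E,F,G,H} → run C
t=14: ready={C,E,F,G,H} → run C
t=15: ready={C,E,F,G,H} → run C
t=16: ready={C,E,F,G,H} → run C
t=17: ready={C,E,F,G,H} → run C
t=18: ready={C,E,F,G,H} → run C
t=19: ready={C,E,F,G,H} → run C
t=20: ready={E,F,G,H} → run F
t=21: ready={E,F,G,H} → run F
t=22: ready={E,F,G,H} → run F
t=23: ready={E,F,G,H} → run F
t=24: ready={E,F,G,H} → run F
t=25: ready={E,G,H} → run H
t=26: ready={E,G,H} → run H
t=27: ready={E,G} → run E
t=28: ready={E,G} → run E
t=29: ready={E,G} → run E
t=30: ready={E,G} → run E
t=31: ready={E,G} → run E
t=32: ready={G} → run G
t=33: ready={G} → run G
t=34: ready={G} → run G
t=35: ready={G} → run G
t=36: ready={G} → run G
t=37: (idle)
t=38: (idle)
t=39: (idle)
t=40: (idle)
t=41: (idle)
t=42: (idle)
t=43: (idle)

context switches = 8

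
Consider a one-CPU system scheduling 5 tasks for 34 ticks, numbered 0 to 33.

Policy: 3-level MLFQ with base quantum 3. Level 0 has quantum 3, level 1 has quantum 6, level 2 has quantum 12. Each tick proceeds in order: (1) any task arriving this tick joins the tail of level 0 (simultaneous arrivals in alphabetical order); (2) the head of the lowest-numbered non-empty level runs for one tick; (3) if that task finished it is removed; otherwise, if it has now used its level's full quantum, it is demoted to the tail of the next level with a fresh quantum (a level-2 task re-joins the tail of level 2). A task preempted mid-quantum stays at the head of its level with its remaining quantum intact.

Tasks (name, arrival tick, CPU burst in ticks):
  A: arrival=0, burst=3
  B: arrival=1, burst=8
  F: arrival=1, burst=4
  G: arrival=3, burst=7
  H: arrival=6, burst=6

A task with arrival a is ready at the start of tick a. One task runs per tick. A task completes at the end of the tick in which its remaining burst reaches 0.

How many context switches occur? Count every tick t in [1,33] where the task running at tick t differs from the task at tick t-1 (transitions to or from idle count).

t=0: L0/L1/L2 = A/-/- → run A
t=1: L0/L1/L2 = ABF/-/- → run A
t=2: L0/L1/L2 = ABF/-/- → run A
t=3: L0/L1/L2 = BFG/-/- → run B
t=4: L0/L1/L2 = BFG/-/- → run B
t=5: L0/L1/L2 = BFG/-/- → run B
t=6: L0/L1/L2 = FGH/B/- → run F
t=7: L0/L1/L2 = FGH/B/- → run F
t=8: L0/L1/L2 = FGH/B/- → run F
t=9: L0/L1/L2 = GH/BF/- → run G
t=10: L0/L1/L2 = GH/BF/- → run G
t=11: L0/L1/L2 = GH/BF/- → run G
t=12: L0/L1/L2 = H/BFG/- → run H
t=13: L0/L1/L2 = H/BFG/- → run H
t=14: L0/L1/L2 = H/BFG/- → run H
t=15: L0/L1/L2 = -/BFGH/- → run B
t=16: L0/L1/L2 = -/BFGH/- → run B
t=17: L0/L1/L2 = -/BFGH/- → run B
t=18: L0/L1/L2 = -/BFGH/- → run B
t=19: L0/L1/L2 = -/BFGH/- → run B
t=20: L0/L1/L2 = -/FGH/- → run F
t=21: L0/L1/L2 = -/GH/- → run G
t=22: L0/L1/L2 = -/GH/- → run G
t=23: L0/L1/L2 = -/GH/- → run G
t=24: L0/L1/L2 = -/GH/- → run G
t=25: L0/L1/L2 = -/H/- → run H
t=26: L0/L1/L2 = -/H/- → run H
t=27: L0/L1/L2 = -/H/- → run H
t=28: (idle)
t=29: (idle)
t=30: (idle)
t=31: (idle)
t=32: (idle)
t=33: (idle)

context switches = 9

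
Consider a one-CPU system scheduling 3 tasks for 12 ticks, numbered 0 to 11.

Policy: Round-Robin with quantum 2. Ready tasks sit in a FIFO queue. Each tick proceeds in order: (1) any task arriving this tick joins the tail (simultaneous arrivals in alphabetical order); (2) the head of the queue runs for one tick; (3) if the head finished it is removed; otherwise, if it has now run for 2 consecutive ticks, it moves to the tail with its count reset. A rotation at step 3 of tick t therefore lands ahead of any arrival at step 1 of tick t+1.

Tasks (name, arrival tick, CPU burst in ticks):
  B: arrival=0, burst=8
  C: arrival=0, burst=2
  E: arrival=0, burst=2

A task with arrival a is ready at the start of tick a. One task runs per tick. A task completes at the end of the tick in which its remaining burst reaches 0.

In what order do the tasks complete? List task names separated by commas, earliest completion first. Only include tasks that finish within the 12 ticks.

completion order = C, E, B

t=0: queue=[B,C,E] q_used=0 → run B
t=1: queue=[B,C,E] q_used=1 → run B
t=2: queue=[C,E,B] q_used=0 → run C
t=3: queue=[C,E,B] q_used=1 → run C
t=4: queue=[E,B] q_used=0 → run E
t=5: queue=[E,B] q_used=1 → run E
t=6: queue=[B] q_used=0 → run B
t=7: queue=[B] q_used=1 → run B
t=8: queue=[B] q_used=0 → run B
t=9: queue=[B] q_used=1 → run B
t=10: queue=[B] q_used=0 → run B
t=11: queue=[B] q_used=1 → run B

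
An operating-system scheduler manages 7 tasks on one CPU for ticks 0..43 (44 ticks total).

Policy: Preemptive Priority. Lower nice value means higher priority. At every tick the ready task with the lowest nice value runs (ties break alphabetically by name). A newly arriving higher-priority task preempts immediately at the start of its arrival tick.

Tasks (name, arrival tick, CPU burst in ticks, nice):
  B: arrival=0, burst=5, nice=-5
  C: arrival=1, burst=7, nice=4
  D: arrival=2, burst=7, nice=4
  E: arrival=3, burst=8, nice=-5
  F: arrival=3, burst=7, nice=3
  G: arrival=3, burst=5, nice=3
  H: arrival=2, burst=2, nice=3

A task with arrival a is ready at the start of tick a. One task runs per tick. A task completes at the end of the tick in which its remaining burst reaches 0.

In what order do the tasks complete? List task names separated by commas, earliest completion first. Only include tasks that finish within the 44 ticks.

t=0: ready={B} → run B
t=1: ready={B,C} → run B
t=2: ready={B,C,D,H} → run B
t=3: ready={B,C,D,E,F,G,H} → run B
t=4: ready={B,C,D,E,F,G,H} → run B
t=5: ready={C,D,E,F,G,H} → run E
t=6: ready={C,D,E,F,G,H} → run E
t=7: ready={C,D,E,F,G,H} → run E
t=8: ready={C,D,E,F,G,H} → run E
t=9: ready={C,D,E,F,G,H} → run E
t=10: ready={C,D,E,F,G,H} → run E
t=11: ready={C,D,E,F,G,H} → run E
t=12: ready={C,D,E,F,G,H} → run E
t=13: ready={C,D,F,G,H} → run F
t=14: ready={C,D,F,G,H} → run F
t=15: ready={C,D,F,G,H} → run F
t=16: ready={C,D,F,G,H} → run F
t=17: ready={C,D,F,G,H} → run F
t=18: ready={C,D,F,G,H} → run F
t=19: ready={C,D,F,G,H} → run F
t=20: ready={C,D,G,H} → run G
t=21: ready={C,D,G,H} → run G
t=22: ready={C,D,G,H} → run G
t=23: ready={C,D,G,H} → run G
t=24: ready={C,D,G,H} → run G
t=25: ready={C,D,H} → run H
t=26: ready={C,D,H} → run H
t=27: ready={C,D} → run C
t=28: ready={C,D} → run C
t=29: ready={C,D} → run C
t=30: ready={C,D} → run C
t=31: ready={C,D} → run C
t=32: ready={C,D} → run C
t=33: ready={C,D} → run C
t=34: ready={D} → run D
t=35: ready={D} → run D
t=36: ready={D} → run D
t=37: ready={D} → run D
t=38: ready={D} → run D
t=39: ready={D} → run D
t=40: ready={D} → run D
t=41: (idle)
t=42: (idle)
t=43: (idle)

completion order = B, E, F, G, H, C, D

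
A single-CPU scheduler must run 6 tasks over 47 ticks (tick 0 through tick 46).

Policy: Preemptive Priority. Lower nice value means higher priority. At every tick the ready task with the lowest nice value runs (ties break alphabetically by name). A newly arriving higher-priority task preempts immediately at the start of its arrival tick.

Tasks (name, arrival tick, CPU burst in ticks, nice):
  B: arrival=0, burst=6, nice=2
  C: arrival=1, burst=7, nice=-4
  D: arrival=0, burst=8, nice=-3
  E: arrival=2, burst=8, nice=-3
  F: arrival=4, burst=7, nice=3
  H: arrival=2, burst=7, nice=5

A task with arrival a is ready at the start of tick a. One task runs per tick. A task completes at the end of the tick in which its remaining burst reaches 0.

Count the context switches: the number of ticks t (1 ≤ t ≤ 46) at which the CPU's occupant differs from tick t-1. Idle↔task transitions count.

context switches = 7

t=0: ready={B,D} → run D
t=1: ready={B,C,D} → run C
t=2: ready={B,C,D,E,H} → run C
t=3: ready={B,C,D,E,H} → run C
t=4: ready={B,C,D,E,F,H} → run C
t=5: ready={B,C,D,E,F,H} → run C
t=6: ready={B,C,D,E,F,H} → run C
t=7: ready={B,C,D,E,F,H} → run C
t=8: ready={B,D,E,F,H} → run D
t=9: ready={B,D,E,F,H} → run D
t=10: ready={B,D,E,F,H} → run D
t=11: ready={B,D,E,F,H} → run D
t=12: ready={B,D,E,F,H} → run D
t=13: ready={B,D,E,F,H} → run D
t=14: ready={B,D,E,F,H} → run D
t=15: ready={B,E,F,H} → run E
t=16: ready={B,E,F,H} → run E
t=17: ready={B,E,F,H} → run E
t=18: ready={B,E,F,H} → run E
t=19: ready={B,E,F,H} → run E
t=20: ready={B,E,F,H} → run E
t=21: ready={B,E,F,H} → run E
t=22: ready={B,E,F,H} → run E
t=23: ready={B,F,H} → run B
t=24: ready={B,F,H} → run B
t=25: ready={B,F,H} → run B
t=26: ready={B,F,H} → run B
t=27: ready={B,F,H} → run B
t=28: ready={B,F,H} → run B
t=29: ready={F,H} → run F
t=30: ready={F,H} → run F
t=31: ready={F,H} → run F
t=32: ready={F,H} → run F
t=33: ready={F,H} → run F
t=34: ready={F,H} → run F
t=35: ready={F,H} → run F
t=36: ready={H} → run H
t=37: ready={H} → run H
t=38: ready={H} → run H
t=39: ready={H} → run H
t=40: ready={H} → run H
t=41: ready={H} → run H
t=42: ready={H} → run H
t=43: (idle)
t=44: (idle)
t=45: (idle)
t=46: (idle)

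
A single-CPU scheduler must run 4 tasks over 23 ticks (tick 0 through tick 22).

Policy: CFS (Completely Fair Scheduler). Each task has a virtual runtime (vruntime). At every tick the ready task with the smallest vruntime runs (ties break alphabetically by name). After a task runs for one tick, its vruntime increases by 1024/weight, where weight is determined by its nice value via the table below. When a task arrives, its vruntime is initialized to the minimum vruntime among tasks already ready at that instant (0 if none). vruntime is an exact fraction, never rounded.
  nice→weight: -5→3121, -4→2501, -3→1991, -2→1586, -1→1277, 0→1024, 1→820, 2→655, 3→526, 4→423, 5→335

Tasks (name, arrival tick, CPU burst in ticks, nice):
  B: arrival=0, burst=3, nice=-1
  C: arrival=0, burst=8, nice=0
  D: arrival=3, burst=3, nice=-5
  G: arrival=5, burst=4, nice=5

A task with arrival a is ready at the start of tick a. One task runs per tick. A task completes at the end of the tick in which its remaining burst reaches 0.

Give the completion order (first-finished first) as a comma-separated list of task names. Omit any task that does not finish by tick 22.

completion order = B, D, C, G

t=0: vr[B=0 C=0] → run B
t=1: vr[B=1024/1277 C=0] → run C
t=2: vr[B=1024/1277 C=1] → run B
t=3: vr[B=2048/1277 C=1 D=1] → run C
t=4: vr[B=2048/1277 C=2 D=1] → run D
t=5: vr[B=2048/1277 C=2 D=4145/3121 G=4145/3121] → run D
t=6: vr[B=2048/1277 C=2 D=5169/3121 G=4145/3121] → run G
t=7: vr[B=2048/1277 C=2 D=5169/3121 G=4584479/1045535] → run B
t=8: vr[C=2 D=5169/3121 G=4584479/1045535] → run D
t=9: vr[C=2 G=4584479/1045535] → run C
t=10: vr[C=3 G=4584479/1045535] → run C
t=11: vr[C=4 G=4584479/1045535] → run C
t=12: vr[C=5 G=4584479/1045535] → run G
t=13: vr[C=5 G=7780383/1045535] → run C
t=14: vr[C=6 G=7780383/1045535] → run C
t=15: vr[C=7 G=7780383/1045535] → run C
t=16: vr[G=7780383/1045535] → run G
t=17: vr[G=10976287/1045535] → run G
t=18: (idle)
t=19: (idle)
t=20: (idle)
t=21: (idle)
t=22: (idle)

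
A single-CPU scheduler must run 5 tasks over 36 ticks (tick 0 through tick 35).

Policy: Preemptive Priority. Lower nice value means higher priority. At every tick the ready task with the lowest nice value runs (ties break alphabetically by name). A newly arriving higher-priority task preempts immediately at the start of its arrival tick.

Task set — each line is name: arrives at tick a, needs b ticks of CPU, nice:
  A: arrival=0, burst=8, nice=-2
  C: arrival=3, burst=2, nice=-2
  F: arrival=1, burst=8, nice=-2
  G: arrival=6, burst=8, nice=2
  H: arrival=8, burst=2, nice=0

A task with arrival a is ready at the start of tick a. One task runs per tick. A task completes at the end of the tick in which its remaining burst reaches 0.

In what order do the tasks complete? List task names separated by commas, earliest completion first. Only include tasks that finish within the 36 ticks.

t=0: ready={A} → run A
t=1: ready={A,F} → run A
t=2: ready={A,F} → run A
t=3: ready={A,C,F} → run A
t=4: ready={A,C,F} → run A
t=5: ready={A,C,F} → run A
t=6: ready={A,C,F,G} → run A
t=7: ready={A,C,F,G} → run A
t=8: ready={C,F,G,H} → run C
t=9: ready={C,F,G,H} → run C
t=10: ready={F,G,H} → run F
t=11: ready={F,G,H} → run F
t=12: ready={F,G,H} → run F
t=13: ready={F,G,H} → run F
t=14: ready={F,G,H} → run F
t=15: ready={F,G,H} → run F
t=16: ready={F,G,H} → run F
t=17: ready={F,G,H} → run F
t=18: ready={G,H} → run H
t=19: ready={G,H} → run H
t=20: ready={G} → run G
t=21: ready={G} → run G
t=22: ready={G} → run G
t=23: ready={G} → run G
t=24: ready={G} → run G
t=25: ready={G} → run G
t=26: ready={G} → run G
t=27: ready={G} → run G
t=28: (idle)
t=29: (idle)
t=30: (idle)
t=31: (idle)
t=32: (idle)
t=33: (idle)
t=34: (idle)
t=35: (idle)

completion order = A, C, F, H, G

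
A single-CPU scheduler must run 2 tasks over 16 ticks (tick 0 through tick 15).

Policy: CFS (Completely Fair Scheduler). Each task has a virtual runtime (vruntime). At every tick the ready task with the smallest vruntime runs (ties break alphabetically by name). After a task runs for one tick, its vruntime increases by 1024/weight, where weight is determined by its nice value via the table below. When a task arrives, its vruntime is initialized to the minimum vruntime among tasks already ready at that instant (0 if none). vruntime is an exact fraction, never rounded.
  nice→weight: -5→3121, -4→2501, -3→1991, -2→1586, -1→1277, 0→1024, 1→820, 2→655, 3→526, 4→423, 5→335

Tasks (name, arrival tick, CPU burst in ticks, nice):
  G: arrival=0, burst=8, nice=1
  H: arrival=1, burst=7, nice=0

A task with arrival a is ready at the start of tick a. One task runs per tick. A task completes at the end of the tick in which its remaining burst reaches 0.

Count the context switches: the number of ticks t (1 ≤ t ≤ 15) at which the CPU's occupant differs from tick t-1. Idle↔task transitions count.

t=0: vr[G=0] → run G
t=1: vr[G=256/205 H=256/205] → run G
t=2: vr[G=512/205 H=256/205] → run H
t=3: vr[G=512/205 H=461/205] → run H
t=4: vr[G=512/205 H=666/205] → run G
t=5: vr[G=768/205 H=666/205] → run H
t=6: vr[G=768/205 H=871/205] → run G
t=7: vr[G=1024/205 H=871/205] → run H
t=8: vr[G=1024/205 H=1076/205] → run G
t=9: vr[G=256/41 H=1076/205] → run H
t=10: vr[G=256/41 H=1281/205] → run G
t=11: vr[G=1536/205 H=1281/205] → run H
t=12: vr[G=1536/205 H=1486/205] → run H
t=13: vr[G=1536/205] → run G
t=14: vr[G=1792/205] → run G
t=15: (idle)

context switches = 11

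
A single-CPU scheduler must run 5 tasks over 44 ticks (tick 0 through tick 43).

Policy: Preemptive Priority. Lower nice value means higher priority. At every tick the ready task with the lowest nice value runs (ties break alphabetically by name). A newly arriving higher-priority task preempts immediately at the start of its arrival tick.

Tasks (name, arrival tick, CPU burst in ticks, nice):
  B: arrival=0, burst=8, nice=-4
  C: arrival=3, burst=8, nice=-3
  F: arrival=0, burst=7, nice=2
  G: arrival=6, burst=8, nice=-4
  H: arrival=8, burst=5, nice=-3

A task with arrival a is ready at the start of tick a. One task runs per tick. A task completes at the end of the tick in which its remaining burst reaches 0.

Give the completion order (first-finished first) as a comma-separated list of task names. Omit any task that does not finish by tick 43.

t=0: ready={B,F} → run B
t=1: ready={B,F} → run B
t=2: ready={B,F} → run B
t=3: ready={B,C,F} → run B
t=4: ready={B,C,F} → run B
t=5: ready={B,C,F} → run B
t=6: ready={B,C,F,G} → run B
t=7: ready={B,C,F,G} → run B
t=8: ready={C,F,G,H} → run G
t=9: ready={C,F,G,H} → run G
t=10: ready={C,F,G,H} → run G
t=11: ready={C,F,G,H} → run G
t=12: ready={C,F,G,H} → run G
t=13: ready={C,F,G,H} → run G
t=14: ready={C,F,G,H} → run G
t=15: ready={C,F,G,H} → run G
t=16: ready={C,F,H} → run C
t=17: ready={C,F,H} → run C
t=18: ready={C,F,H} → run C
t=19: ready={C,F,H} → run C
t=20: ready={C,F,H} → run C
t=21: ready={C,F,H} → run C
t=22: ready={C,F,H} → run C
t=23: ready={C,F,H} → run C
t=24: ready={F,H} → run H
t=25: ready={F,H} → run H
t=26: ready={F,H} → run H
t=27: ready={F,H} → run H
t=28: ready={F,H} → run H
t=29: ready={F} → run F
t=30: ready={F} → run F
t=31: ready={F} → run F
t=32: ready={F} → run F
t=33: ready={F} → run F
t=34: ready={F} → run F
t=35: ready={F} → run F
t=36: (idle)
t=37: (idle)
t=38: (idle)
t=39: (idle)
t=40: (idle)
t=41: (idle)
t=42: (idle)
t=43: (idle)

completion order = B, G, C, H, F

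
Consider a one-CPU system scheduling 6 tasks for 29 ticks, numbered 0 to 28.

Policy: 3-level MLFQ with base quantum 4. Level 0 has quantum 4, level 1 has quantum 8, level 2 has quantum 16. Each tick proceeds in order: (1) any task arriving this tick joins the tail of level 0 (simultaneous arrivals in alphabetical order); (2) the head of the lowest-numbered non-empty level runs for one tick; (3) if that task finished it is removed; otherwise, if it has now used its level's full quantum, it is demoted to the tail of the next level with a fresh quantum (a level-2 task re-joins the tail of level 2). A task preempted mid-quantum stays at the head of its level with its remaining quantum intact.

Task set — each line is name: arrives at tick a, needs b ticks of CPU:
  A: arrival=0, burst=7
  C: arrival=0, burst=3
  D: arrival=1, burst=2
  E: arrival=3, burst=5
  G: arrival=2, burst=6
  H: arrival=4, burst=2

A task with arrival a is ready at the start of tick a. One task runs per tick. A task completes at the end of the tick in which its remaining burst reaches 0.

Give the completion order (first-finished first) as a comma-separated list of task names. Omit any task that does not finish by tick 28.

t=0: L0/L1/L2 = AC/-/- → run A
t=1: L0/L1/L2 = ACD/-/- → run A
t=2: L0/L1/L2 = ACDG/-/- → run A
t=3: L0/L1/L2 = ACDGE/-/- → run A
t=4: L0/L1/L2 = CDGEH/A/- → run C
t=5: L0/L1/L2 = CDGEH/A/- → run C
t=6: L0/L1/L2 = CDGEH/A/- → run C
t=7: L0/L1/L2 = DGEH/A/- → run D
t=8: L0/L1/L2 = DGEH/A/- → run D
t=9: L0/L1/L2 = GEH/A/- → run G
t=10: L0/L1/L2 = GEH/A/- → run G
t=11: L0/L1/L2 = GEH/A/- → run G
t=12: L0/L1/L2 = GEH/A/- → run G
t=13: L0/L1/L2 = EH/AG/- → run E
t=14: L0/L1/L2 = EH/AG/- → run E
t=15: L0/L1/L2 = EH/AG/- → run E
t=16: L0/L1/L2 = EH/AG/- → run E
t=17: L0/L1/L2 = H/AGE/- → run H
t=18: L0/L1/L2 = H/AGE/- → run H
t=19: L0/L1/L2 = -/AGE/- → run A
t=20: L0/L1/L2 = -/AGE/- → run A
t=21: L0/L1/L2 = -/AGE/- → run A
t=22: L0/L1/L2 = -/GE/- → run G
t=23: L0/L1/L2 = -/GE/- → run G
t=24: L0/L1/L2 = -/E/- → run E
t=25: (idle)
t=26: (idle)
t=27: (idle)
t=28: (idle)

completion order = C, D, H, A, G, E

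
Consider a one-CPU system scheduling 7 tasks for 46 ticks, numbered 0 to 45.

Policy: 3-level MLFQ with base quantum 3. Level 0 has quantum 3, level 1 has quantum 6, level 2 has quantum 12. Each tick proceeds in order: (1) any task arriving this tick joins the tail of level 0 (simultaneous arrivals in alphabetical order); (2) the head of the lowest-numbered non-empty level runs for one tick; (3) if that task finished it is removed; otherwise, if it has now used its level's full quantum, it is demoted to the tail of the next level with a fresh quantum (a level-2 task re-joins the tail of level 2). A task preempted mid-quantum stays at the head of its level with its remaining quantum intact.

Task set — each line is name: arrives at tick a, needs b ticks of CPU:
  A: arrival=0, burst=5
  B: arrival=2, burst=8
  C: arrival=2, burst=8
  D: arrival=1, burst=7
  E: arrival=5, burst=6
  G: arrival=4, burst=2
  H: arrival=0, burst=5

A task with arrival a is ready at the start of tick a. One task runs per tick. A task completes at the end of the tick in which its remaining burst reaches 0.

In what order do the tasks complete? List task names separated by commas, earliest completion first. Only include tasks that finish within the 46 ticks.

completion order = G, A, H, D, B, C, E

t=0: L0/L1/L2 = AH/-/- → run A
t=1: L0/L1/L2 = AHD/-/- → run A
t=2: L0/L1/L2 = AHDBC/-/- → run A
t=3: L0/L1/L2 = HDBC/A/- → run H
t=4: L0/L1/L2 = HDBCG/A/- → run H
t=5: L0/L1/L2 = HDBCGE/A/- → run H
t=6: L0/L1/L2 = DBCGE/AH/- → run D
t=7: L0/L1/L2 = DBCGE/AH/- → run D
t=8: L0/L1/L2 = DBCGE/AH/- → run D
t=9: L0/L1/L2 = BCGE/AHD/- → run B
t=10: L0/L1/L2 = BCGE/AHD/- → run B
t=11: L0/L1/L2 = BCGE/AHD/- → run B
t=12: L0/L1/L2 = CGE/AHDB/- → run C
t=13: L0/L1/L2 = CGE/AHDB/- → run C
t=14: L0/L1/L2 = CGE/AHDB/- → run C
t=15: L0/L1/L2 = GE/AHDBC/- → run G
t=16: L0/L1/L2 = GE/AHDBC/- → run G
t=17: L0/L1/L2 = E/AHDBC/- → run E
t=18: L0/L1/L2 = E/AHDBC/- → run E
t=19: L0/L1/L2 = E/AHDBC/- → run E
t=20: L0/L1/L2 = -/AHDBCE/- → run A
t=21: L0/L1/L2 = -/AHDBCE/- → run A
t=22: L0/L1/L2 = -/HDBCE/- → run H
t=23: L0/L1/L2 = -/HDBCE/- → run H
t=24: L0/L1/L2 = -/DBCE/- → run D
t=25: L0/L1/L2 = -/DBCE/- → run D
t=26: L0/L1/L2 = -/DBCE/- → run D
t=27: L0/L1/L2 = -/DBCE/- → run D
t=28: L0/L1/L2 = -/BCE/- → run B
t=29: L0/L1/L2 = -/BCE/- → run B
t=30: L0/L1/L2 = -/BCE/- → run B
t=31: L0/L1/L2 = -/BCE/- → run B
t=32: L0/L1/L2 = -/BCE/- → run B
t=33: L0/L1/L2 = -/CE/- → run C
t=34: L0/L1/L2 = -/CE/- → run C
t=35: L0/L1/L2 = -/CE/- → run C
t=36: L0/L1/L2 = -/CE/- → run C
t=37: L0/L1/L2 = -/CE/- → run C
t=38: L0/L1/L2 = -/E/- → run E
t=39: L0/L1/L2 = -/E/- → run E
t=40: L0/L1/L2 = -/E/- → run E
t=41: (idle)
t=42: (idle)
t=43: (idle)
t=44: (idle)
t=45: (idle)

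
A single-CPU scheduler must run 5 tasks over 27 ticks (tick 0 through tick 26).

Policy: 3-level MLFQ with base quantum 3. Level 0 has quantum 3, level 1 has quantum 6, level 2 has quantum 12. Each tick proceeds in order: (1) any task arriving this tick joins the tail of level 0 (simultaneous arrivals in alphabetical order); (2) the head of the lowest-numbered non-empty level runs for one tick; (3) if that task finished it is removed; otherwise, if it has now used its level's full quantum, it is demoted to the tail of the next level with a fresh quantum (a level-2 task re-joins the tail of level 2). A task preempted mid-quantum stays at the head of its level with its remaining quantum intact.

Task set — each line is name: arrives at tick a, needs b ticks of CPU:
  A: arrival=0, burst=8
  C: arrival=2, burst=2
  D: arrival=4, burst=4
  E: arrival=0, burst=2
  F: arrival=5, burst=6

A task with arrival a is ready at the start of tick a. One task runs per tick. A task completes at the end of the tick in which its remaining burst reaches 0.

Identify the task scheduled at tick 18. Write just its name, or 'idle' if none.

t=0: L0/L1/L2 = AE/-/- → run A
t=1: L0/L1/L2 = AE/-/- → run A
t=2: L0/L1/L2 = AEC/-/- → run A
t=3: L0/L1/L2 = EC/A/- → run E
t=4: L0/L1/L2 = ECD/A/- → run E
t=5: L0/L1/L2 = CDF/A/- → run C
t=6: L0/L1/L2 = CDF/A/- → run C
t=7: L0/L1/L2 = DF/A/- → run D
t=8: L0/L1/L2 = DF/A/- → run D
t=9: L0/L1/L2 = DF/A/- → run D
t=10: L0/L1/L2 = F/AD/- → run F
t=11: L0/L1/L2 = F/AD/- → run F
t=12: L0/L1/L2 = F/AD/- → run F
t=13: L0/L1/L2 = -/ADF/- → run A
t=14: L0/L1/L2 = -/ADF/- → run A
t=15: L0/L1/L2 = -/ADF/- → run A
t=16: L0/L1/L2 = -/ADF/- → run A
t=17: L0/L1/L2 = -/ADF/- → run A
t=18: L0/L1/L2 = -/DF/- → run D
t=19: L0/L1/L2 = -/F/- → run F
t=20: L0/L1/L2 = -/F/- → run F
t=21: L0/L1/L2 = -/F/- → run F
t=22: (idle)
t=23: (idle)
t=24: (idle)
t=25: (idle)
t=26: (idle)

running at tick 18 = D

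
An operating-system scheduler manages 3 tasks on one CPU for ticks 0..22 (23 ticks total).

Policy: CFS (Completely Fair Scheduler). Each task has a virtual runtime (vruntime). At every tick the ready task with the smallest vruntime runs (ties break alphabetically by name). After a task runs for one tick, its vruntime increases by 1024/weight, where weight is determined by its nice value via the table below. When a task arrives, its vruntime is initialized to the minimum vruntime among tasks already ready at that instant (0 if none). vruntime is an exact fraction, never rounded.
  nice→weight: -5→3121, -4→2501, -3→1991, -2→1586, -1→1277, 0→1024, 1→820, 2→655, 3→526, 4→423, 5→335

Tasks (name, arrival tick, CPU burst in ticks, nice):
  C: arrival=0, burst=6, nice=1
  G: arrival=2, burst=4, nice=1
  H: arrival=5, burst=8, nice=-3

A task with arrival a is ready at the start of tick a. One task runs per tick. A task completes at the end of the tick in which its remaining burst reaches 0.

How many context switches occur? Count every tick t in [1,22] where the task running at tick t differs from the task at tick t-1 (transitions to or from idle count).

context switches = 11

t=0: vr[C=0] → run C
t=1: vr[C=256/205] → run C
t=2: vr[C=512/205 G=512/205] → run C
t=3: vr[C=768/205 G=512/205] → run G
t=4: vr[C=768/205 G=768/205] → run C
t=5: vr[C=1024/205 G=768/205 H=768/205] → run G
t=6: vr[C=1024/205 G=1024/205 H=768/205] → run H
t=7: vr[C=1024/205 G=1024/205 H=1739008/408155] → run H
t=8: vr[C=1024/205 G=1024/205 H=1948928/408155] → run H
t=9: vr[C=1024/205 G=1024/205 H=2158848/408155] → run C
t=10: vr[C=256/41 G=1024/205 H=2158848/408155] → run G
t=11: vr[C=256/41 G=256/41 H=2158848/408155] → run H
t=12: vr[C=256/41 G=256/41 H=2368768/408155] → run H
t=13: vr[C=256/41 G=256/41 H=2578688/408155] → run C
t=14: vr[G=256/41 H=2578688/408155] → run G
t=15: vr[H=2578688/408155] → run H
t=16: vr[H=2788608/408155] → run H
t=17: vr[H=2998528/408155] → run H
t=18: (idle)
t=19: (idle)
t=20: (idle)
t=21: (idle)
t=22: (idle)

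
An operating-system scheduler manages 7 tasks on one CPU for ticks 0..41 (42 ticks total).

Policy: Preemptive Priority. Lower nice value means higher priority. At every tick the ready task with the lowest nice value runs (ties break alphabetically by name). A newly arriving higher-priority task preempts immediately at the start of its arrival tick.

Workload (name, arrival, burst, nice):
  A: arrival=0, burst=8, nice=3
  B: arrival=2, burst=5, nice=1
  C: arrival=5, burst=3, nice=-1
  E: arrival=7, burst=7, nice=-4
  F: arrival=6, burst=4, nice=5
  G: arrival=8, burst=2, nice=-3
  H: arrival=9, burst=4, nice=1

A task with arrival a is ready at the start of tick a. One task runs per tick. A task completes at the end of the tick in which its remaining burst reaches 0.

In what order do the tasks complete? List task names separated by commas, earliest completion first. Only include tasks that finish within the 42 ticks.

t=0: ready={A} → run A
t=1: ready={A} → run A
t=2: ready={A,B} → run B
t=3: ready={A,B} → run B
t=4: ready={A,B} → run B
t=5: ready={A,B,C} → run C
t=6: ready={A,B,C,F} → run C
t=7: ready={A,B,C,E,F} → run E
t=8: ready={A,B,C,E,F,G} → run E
t=9: ready={A,B,C,E,F,G,H} → run E
t=10: ready={A,B,C,E,F,G,H} → run E
t=11: ready={A,B,C,E,F,G,H} → run E
t=12: ready={A,B,C,E,F,G,H} → run E
t=13: ready={A,B,C,E,F,G,H} → run E
t=14: ready={A,B,C,F,G,H} → run G
t=15: ready={A,B,C,F,G,H} → run G
t=16: ready={A,B,C,F,H} → run C
t=17: ready={A,B,F,H} → run B
t=18: ready={A,B,F,H} → run B
t=19: ready={A,F,H} → run H
t=20: ready={A,F,H} → run H
t=21: ready={A,F,H} → run H
t=22: ready={A,F,H} → run H
t=23: ready={A,F} → run A
t=24: ready={A,F} → run A
t=25: ready={A,F} → run A
t=26: ready={A,F} → run A
t=27: ready={A,F} → run A
t=28: ready={A,F} → run A
t=29: ready={F} → run F
t=30: ready={F} → run F
t=31: ready={F} → run F
t=32: ready={F} → run F
t=33: (idle)
t=34: (idle)
t=35: (idle)
t=36: (idle)
t=37: (idle)
t=38: (idle)
t=39: (idle)
t=40: (idle)
t=41: (idle)

completion order = E, G, C, B, H, A, F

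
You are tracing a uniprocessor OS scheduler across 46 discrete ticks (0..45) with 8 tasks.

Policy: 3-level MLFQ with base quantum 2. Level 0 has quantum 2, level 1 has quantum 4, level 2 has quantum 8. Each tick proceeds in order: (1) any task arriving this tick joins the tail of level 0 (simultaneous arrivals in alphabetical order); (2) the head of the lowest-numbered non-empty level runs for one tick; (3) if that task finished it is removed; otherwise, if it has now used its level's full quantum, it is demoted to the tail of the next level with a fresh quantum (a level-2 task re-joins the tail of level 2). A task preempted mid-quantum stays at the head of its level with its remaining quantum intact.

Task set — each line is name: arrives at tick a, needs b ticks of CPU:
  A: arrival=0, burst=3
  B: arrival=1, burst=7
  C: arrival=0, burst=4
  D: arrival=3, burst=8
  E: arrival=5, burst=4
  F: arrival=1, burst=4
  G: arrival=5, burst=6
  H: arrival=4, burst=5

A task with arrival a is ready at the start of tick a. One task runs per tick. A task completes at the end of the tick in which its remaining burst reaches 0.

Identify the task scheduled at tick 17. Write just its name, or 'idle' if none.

t=0: L0/L1/L2 = AC/-/- → run A
t=1: L0/L1/L2 = ACBF/-/- → run A
t=2: L0/L1/L2 = CBF/A/- → run C
t=3: L0/L1/L2 = CBFD/A/- → run C
t=4: L0/L1/L2 = BFDH/AC/- → run B
t=5: L0/L1/L2 = BFDHEG/AC/- → run B
t=6: L0/L1/L2 = FDHEG/ACB/- → run F
t=7: L0/L1/L2 = FDHEG/ACB/- → run F
t=8: L0/L1/L2 = DHEG/ACBF/- → run D
t=9: L0/L1/L2 = DHEG/ACBF/- → run D
t=10: L0/L1/L2 = HEG/ACBFD/- → run H
t=11: L0/L1/L2 = HEG/ACBFD/- → run H
t=12: L0/L1/L2 = EG/ACBFDH/- → run E
t=13: L0/L1/L2 = EG/ACBFDH/- → run E
t=14: L0/L1/L2 = G/ACBFDHE/- → run G
t=15: L0/L1/L2 = G/ACBFDHE/- → run G
t=16: L0/L1/L2 = -/ACBFDHEG/- → run A
t=17: L0/L1/L2 = -/CBFDHEG/- → run C
t=18: L0/L1/L2 = -/CBFDHEG/- → run C
t=19: L0/L1/L2 = -/BFDHEG/- → run B
t=20: L0/L1/L2 = -/BFDHEG/- → run B
t=21: L0/L1/L2 = -/BFDHEG/- → run B
t=22: L0/L1/L2 = -/BFDHEG/- → run B
t=23: L0/L1/L2 = -/FDHEG/B → run F
t=24: L0/L1/L2 = -/FDHEG/B → run F
t=25: L0/L1/L2 = -/DHEG/B → run D
t=26: L0/L1/L2 = -/DHEG/B → run D
t=27: L0/L1/L2 = -/DHEG/B → run D
t=28: L0/L1/L2 = -/DHEG/B → run D
t=29: L0/L1/L2 = -/HEG/BD → run H
t=30: L0/L1/L2 = -/HEG/BD → run H
t=31: L0/L1/L2 = -/HEG/BD → run H
t=32: L0/L1/L2 = -/EG/BD → run E
t=33: L0/L1/L2 = -/EG/BD → run E
t=34: L0/L1/L2 = -/G/BD → run G
t=35: L0/L1/L2 = -/G/BD → run G
t=36: L0/L1/L2 = -/G/BD → run G
t=37: L0/L1/L2 = -/G/BD → run G
t=38: L0/L1/L2 = -/-/BD → run B
t=39: L0/L1/L2 = -/-/D → run D
t=40: L0/L1/L2 = -/-/D → run D
t=41: (idle)
t=42: (idle)
t=43: (idle)
t=44: (idle)
t=45: (idle)

running at tick 17 = C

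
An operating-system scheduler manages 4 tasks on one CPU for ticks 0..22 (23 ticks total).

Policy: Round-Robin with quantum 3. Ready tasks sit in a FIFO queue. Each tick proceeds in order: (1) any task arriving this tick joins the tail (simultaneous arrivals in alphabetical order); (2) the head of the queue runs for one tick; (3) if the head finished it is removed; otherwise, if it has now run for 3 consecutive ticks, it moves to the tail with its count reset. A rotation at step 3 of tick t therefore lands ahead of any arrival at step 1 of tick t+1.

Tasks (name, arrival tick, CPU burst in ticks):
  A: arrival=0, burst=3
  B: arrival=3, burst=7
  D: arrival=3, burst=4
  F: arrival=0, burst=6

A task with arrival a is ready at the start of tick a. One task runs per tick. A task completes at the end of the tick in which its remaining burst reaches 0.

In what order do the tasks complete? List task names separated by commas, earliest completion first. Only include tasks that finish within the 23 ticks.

completion order = A, F, D, B

t=0: queue=[A,F] q_used=0 → run A
t=1: queue=[A,F] q_used=1 → run A
t=2: queue=[A,F] q_used=2 → run A
t=3: queue=[F,B,D] q_used=0 → run F
t=4: queue=[F,B,D] q_used=1 → run F
t=5: queue=[F,B,D] q_used=2 → run F
t=6: queue=[B,D,F] q_used=0 → run B
t=7: queue=[B,D,F] q_used=1 → run B
t=8: queue=[B,D,F] q_used=2 → run B
t=9: queue=[D,F,B] q_used=0 → run D
t=10: queue=[D,F,B] q_used=1 → run D
t=11: queue=[D,F,B] q_used=2 → run D
t=12: queue=[F,B,D] q_used=0 → run F
t=13: queue=[F,B,D] q_used=1 → run F
t=14: queue=[F,B,D] q_used=2 → run F
t=15: queue=[B,D] q_used=0 → run B
t=16: queue=[B,D] q_used=1 → run B
t=17: queue=[B,D] q_used=2 → run B
t=18: queue=[D,B] q_used=0 → run D
t=19: queue=[B] q_used=0 → run B
t=20: (idle)
t=21: (idle)
t=22: (idle)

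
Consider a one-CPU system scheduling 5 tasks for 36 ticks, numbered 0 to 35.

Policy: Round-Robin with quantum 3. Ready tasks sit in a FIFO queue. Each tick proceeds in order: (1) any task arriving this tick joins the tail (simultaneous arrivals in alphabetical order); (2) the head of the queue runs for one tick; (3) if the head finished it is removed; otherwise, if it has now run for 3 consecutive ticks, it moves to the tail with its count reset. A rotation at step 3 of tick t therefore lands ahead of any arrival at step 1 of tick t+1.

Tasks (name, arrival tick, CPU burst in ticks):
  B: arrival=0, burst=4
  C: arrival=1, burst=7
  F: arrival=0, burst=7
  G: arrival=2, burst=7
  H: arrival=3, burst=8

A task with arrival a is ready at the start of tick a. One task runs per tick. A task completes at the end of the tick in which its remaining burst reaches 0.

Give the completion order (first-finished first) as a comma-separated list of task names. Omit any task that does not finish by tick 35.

t=0: queue=[B,F] q_used=0 → run B
t=1: queue=[B,F,C] q_used=1 → run B
t=2: queue=[B,F,C,G] q_used=2 → run B
t=3: queue=[F,C,G,B,H] q_used=0 → run F
t=4: queue=[F,C,G,B,H] q_used=1 → run F
t=5: queue=[F,C,G,B,H] q_used=2 → run F
t=6: queue=[C,G,B,H,F] q_used=0 → run C
t=7: queue=[C,G,B,H,F] q_used=1 → run C
t=8: queue=[C,G,B,H,F] q_used=2 → run C
t=9: queue=[G,B,H,F,C] q_used=0 → run G
t=10: queue=[G,B,H,F,C] q_used=1 → run G
t=11: queue=[G,B,H,F,C] q_used=2 → run G
t=12: queue=[B,H,F,C,G] q_used=0 → run B
t=13: queue=[H,F,C,G] q_used=0 → run H
t=14: queue=[H,F,C,G] q_used=1 → run H
t=15: queue=[H,F,C,G] q_used=2 → run H
t=16: queue=[F,C,G,H] q_used=0 → run F
t=17: queue=[F,C,G,H] q_used=1 → run F
t=18: queue=[F,C,G,H] q_used=2 → run F
t=19: queue=[C,G,H,F] q_used=0 → run C
t=20: queue=[C,G,H,F] q_used=1 → run C
t=21: queue=[C,G,H,F] q_used=2 → run C
t=22: queue=[G,H,F,C] q_used=0 → run G
t=23: queue=[G,H,F,C] q_used=1 → run G
t=24: queue=[G,H,F,C] q_used=2 → run G
t=25: queue=[H,F,C,G] q_used=0 → run H
t=26: queue=[H,F,C,G] q_used=1 → run H
t=27: queue=[H,F,C,G] q_used=2 → run H
t=28: queue=[F,C,G,H] q_used=0 → run F
t=29: queue=[C,G,H] q_used=0 → run C
t=30: queue=[G,H] q_used=0 → run G
t=31: queue=[H] q_used=0 → run H
t=32: queue=[H] q_used=1 → run H
t=33: (idle)
t=34: (idle)
t=35: (idle)

completion order = B, F, C, G, H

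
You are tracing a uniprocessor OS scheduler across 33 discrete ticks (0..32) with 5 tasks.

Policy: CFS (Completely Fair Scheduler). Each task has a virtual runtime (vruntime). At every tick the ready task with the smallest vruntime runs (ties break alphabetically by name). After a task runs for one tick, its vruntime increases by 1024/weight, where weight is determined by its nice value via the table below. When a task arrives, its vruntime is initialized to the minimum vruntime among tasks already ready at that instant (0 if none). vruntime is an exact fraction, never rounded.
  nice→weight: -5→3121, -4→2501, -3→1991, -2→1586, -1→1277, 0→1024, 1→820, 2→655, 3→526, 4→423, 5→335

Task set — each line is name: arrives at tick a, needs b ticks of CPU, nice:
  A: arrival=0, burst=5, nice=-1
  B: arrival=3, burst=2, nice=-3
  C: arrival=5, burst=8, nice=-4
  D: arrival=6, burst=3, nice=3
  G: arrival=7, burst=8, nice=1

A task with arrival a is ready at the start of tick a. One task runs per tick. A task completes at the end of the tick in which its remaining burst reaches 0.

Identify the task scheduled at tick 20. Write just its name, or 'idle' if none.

running at tick 20 = G

t=0: vr[A=0] → run A
t=1: vr[A=1024/1277] → run A
t=2: vr[A=2048/1277] → run A
t=3: vr[A=3072/1277 B=3072/1277] → run A
t=4: vr[A=4096/1277 B=3072/1277] → run B
t=5: vr[A=4096/1277 B=7424000/2542507 C=7424000/2542507] → run B
t=6: vr[A=4096/1277 C=7424000/2542507 D=7424000/2542507] → run C
t=7: vr[A=4096/1277 C=21170951168/6358810007 D=7424000/2542507 G=7424000/2542507] → run D
t=8: vr[A=4096/1277 C=21170951168/6358810007 D=3254275584/668679341 G=7424000/2542507] → run G
t=9: vr[A=4096/1277 C=21170951168/6358810007 D=3254275584/668679341 G=2172801792/521213935] → run A
t=10: vr[C=21170951168/6358810007 D=3254275584/668679341 G=2172801792/521213935] → run C
t=11: vr[C=23774478336/6358810007 D=3254275584/668679341 G=2172801792/521213935] → run C
t=12: vr[C=26378005504/6358810007 D=3254275584/668679341 G=2172801792/521213935] → run C
t=13: vr[C=28981532672/6358810007 D=3254275584/668679341 G=2172801792/521213935] → run G
t=14: vr[C=28981532672/6358810007 D=3254275584/668679341 G=2823683584/521213935] → run C
t=15: vr[C=31585059840/6358810007 D=3254275584/668679341 G=2823683584/521213935] → run D
t=16: vr[C=31585059840/6358810007 D=4556039168/668679341 G=2823683584/521213935] → run C
t=17: vr[C=34188587008/6358810007 D=4556039168/668679341 G=2823683584/521213935] → run C
t=18: vr[C=36792114176/6358810007 D=4556039168/668679341 G=2823683584/521213935] → run G
t=19: vr[C=36792114176/6358810007 D=4556039168/668679341 G=3474565376/521213935] → run C
t=20: vr[D=4556039168/668679341 G=3474565376/521213935] → run G
t=21: vr[D=4556039168/668679341 G=4125447168/521213935] → run D
t=22: vr[G=4125447168/521213935] → run G
t=23: vr[G=955265792/104242787] → run G
t=24: vr[G=5427210752/521213935] → run G
t=25: vr[G=6078092544/521213935] → run G
t=26: (idle)
t=27: (idle)
t=28: (idle)
t=29: (idle)
t=30: (idle)
t=31: (idle)
t=32: (idle)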